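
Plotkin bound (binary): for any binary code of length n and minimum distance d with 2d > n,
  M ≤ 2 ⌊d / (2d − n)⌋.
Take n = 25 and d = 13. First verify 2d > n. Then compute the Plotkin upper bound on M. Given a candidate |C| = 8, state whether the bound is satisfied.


Plotkin bound M ≤ 26; given |C| = 8 ≤ bound (satisfied).

Check applicability: 2d = 26, n = 25.
2d − n = 1 > 0, so Plotkin applies.
Compute d/(2d−n) = 13/1 ≈ 13.0000.
⌊d/(2d−n)⌋ = 13.
Plotkin bound: M ≤ 2·13 = 26.
Given |C| = 8, check: satisfied.
This |C| is below the Plotkin bound.


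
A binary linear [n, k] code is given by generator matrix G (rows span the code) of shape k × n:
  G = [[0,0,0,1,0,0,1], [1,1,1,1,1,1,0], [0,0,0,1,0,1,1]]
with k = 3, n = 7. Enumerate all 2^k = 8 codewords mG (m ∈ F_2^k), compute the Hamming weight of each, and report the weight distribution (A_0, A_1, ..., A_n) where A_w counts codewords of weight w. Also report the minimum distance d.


Weight distribution: A_0 = 1, A_1 = 1, A_2 = 1, A_3 = 1, A_5 = 2, A_6 = 2. Minimum distance d = 1.

Enumerate all 2^3 = 8 messages m ∈ F_2^3.
For each, compute codeword c = mG in F_2^7, then tally its weight.
  m = 000 → c = 0000000, weight = 0.
  m = 100 → c = 0001001, weight = 2.
  m = 010 → c = 1111110, weight = 6.
  m = 110 → c = 1110111, weight = 6.
  m = 001 → c = 0001011, weight = 3.
  m = 101 → c = 0000010, weight = 1.
  m = 011 → c = 1110101, weight = 5.
  m = 111 → c = 1111100, weight = 5.
Tally weights:
  weight 0: 1 codewords.
  weight 1: 1 codewords.
  weight 2: 1 codewords.
  weight 3: 1 codewords.
  weight 5: 2 codewords.
  weight 6: 2 codewords.
Minimum distance d = smallest w > 0 with A_w > 0 = 1.
Sanity: Σ A_w = 8 = 2^3 = 8 ✓.


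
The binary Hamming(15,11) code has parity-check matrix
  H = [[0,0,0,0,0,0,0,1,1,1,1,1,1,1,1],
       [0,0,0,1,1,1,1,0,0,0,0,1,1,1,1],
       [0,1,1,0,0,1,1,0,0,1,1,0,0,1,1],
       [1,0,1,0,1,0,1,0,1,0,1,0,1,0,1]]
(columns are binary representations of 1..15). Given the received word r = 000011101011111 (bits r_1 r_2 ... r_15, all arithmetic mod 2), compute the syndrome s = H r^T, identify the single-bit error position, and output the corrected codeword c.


s = (0, 1, 1, 0)^T, error position = 6, corrected codeword c = 000010101011111

Compute s = H r^T mod 2 one row at a time:
  s_1 = 0 + 1 + 0 + 1 + 1 + 1 + 1 + 1 = 6 ≡ 0 (mod 2).
  s_2 = 0 + 1 + 1 + 1 + 1 + 1 + 1 + 1 = 7 ≡ 1 (mod 2).
  s_3 = 0 + 0 + 1 + 1 + 0 + 1 + 1 + 1 = 5 ≡ 1 (mod 2).
  s_4 = 0 + 0 + 1 + 1 + 1 + 1 + 1 + 1 = 6 ≡ 0 (mod 2).
s = (0, 1, 1, 0)^T — this equals column 6 of H (binary 0110), so error is at position 6.
Correct: flip bit 6 of r = 000011101011111 to get c = 000010101011111.


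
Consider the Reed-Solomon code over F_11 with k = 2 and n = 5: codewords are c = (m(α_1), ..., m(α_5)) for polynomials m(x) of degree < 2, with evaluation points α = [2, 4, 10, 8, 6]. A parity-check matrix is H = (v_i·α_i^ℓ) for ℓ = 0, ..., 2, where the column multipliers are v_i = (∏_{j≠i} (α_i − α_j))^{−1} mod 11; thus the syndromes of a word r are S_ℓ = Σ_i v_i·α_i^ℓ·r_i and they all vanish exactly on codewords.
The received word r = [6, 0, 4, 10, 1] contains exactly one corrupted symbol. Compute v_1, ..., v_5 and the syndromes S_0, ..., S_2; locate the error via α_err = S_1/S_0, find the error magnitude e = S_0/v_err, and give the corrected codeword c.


S = (2, 1, 6), error at position 5, error magnitude e = 7, c = [6, 0, 4, 10, 5].

Step 1: column multipliers v_i = (∏_{j≠i}(α_i − α_j))^{−1} mod 11.
  i = 1 (α = 2): (2−4)(2−10)(2−8)(2−6) = (−2)·(−8)·(−6)·(−4) = 384 ≡ 10, so v_1 = 10^{−1} = 10 (mod 11).
  i = 2 (α = 4): (4−2)(4−10)(4−8)(4−6) = 2·(−6)·(−4)·(−2) = −96 ≡ 3, so v_2 = 3^{−1} = 4 (mod 11).
  i = 3 (α = 10): (10−2)(10−4)(10−8)(10−6) = 8·6·2·4 = 384 ≡ 10, so v_3 = 10^{−1} = 10 (mod 11).
  i = 4 (α = 8): (8−2)(8−4)(8−10)(8−6) = 6·4·(−2)·2 = −96 ≡ 3, so v_4 = 3^{−1} = 4 (mod 11).
  i = 5 (α = 6): (6−2)(6−4)(6−10)(6−8) = 4·2·(−4)·(−2) = 64 ≡ 9, so v_5 = 9^{−1} = 5 (mod 11).
  v = [10, 4, 10, 4, 5].
Step 2: syndromes of r = [6, 0, 4, 10, 1] (all sums mod 11).
  S_0 = Σ v_i r_i = 10·6 + 4·0 + 10·4 + 4·10 + 5·1 = 145 ≡ 2.
  S_1 = Σ v_i α_i r_i = 10·2·6 + 4·4·0 + 10·10·4 + 4·8·10 + 5·6·1 = 870 ≡ 1.
  α_i^2 mod 11 = [4, 5, 1, 9, 3].
  S_2 = Σ v_i α_i^2 r_i = 10·4·6 + 4·5·0 + 10·1·4 + 4·9·10 + 5·3·1 = 655 ≡ 6.
  S = (2, 1, 6) ≠ 0, so r is not a codeword (an error is present).
Step 3: locate the error. For a single error e at position i, S_ℓ = v_i·e·α_i^ℓ, so α_err = S_1/S_0.
  S_0^{−1} = 2^{−1} = 6 (mod 11), so α_err = 1·6 = 6 ≡ 6 = α_5. Error position i = 5.
  Consistency check: S_2/S_1 = 6·1 = 6 ≡ 6 = α_err ✓ (single-error assumption holds).
Step 4: error magnitude e = S_0/v_5 = S_0·∏_{j≠5}(α_5 − α_j) = 2·9 = 18 ≡ 7 (mod 11).
Step 5: correct position 5: c_5 = r_5 − e = 1 − 7 ≡ 5 (mod 11). Hence c = [6, 0, 4, 10, 5].
  Check: interpolating c through the α_i gives m(x) = 1 + 8·x (degree < 2) with m(α_i) = c_i for every i, so c is indeed a codeword.


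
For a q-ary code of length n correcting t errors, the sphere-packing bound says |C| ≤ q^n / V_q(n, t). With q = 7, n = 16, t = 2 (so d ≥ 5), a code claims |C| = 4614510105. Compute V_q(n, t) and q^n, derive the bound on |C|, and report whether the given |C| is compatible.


V_q(n, t) = 4417, q^n = 33232930569601, Hamming bound = 7523869270, |C| = 4614510105 ≤ bound (satisfied).

Step 1: Compute V_q(n, t) = Σ_{j=0}^2 C(n, j) (q−1)^j.
  j = 0: C(16,0)·(6)^0 = 1·1 = 1.
  j = 1: C(16,1)·(6)^1 = 16·6 = 96.
  j = 2: C(16,2)·(6)^2 = 120·36 = 4320.
  V_q(n, t) = 1 + 96 + 4320 = 4417.
Step 2: q^n = 7^16 = 33232930569601.
Step 3: Hamming bound ⌊q^n / V_q(n,t)⌋ = ⌊33232930569601/4417⌋ = 7523869270.
Step 4: Compare |C| = 4614510105 to 7523869270: satisfied.
The claimed |C| lies below the Hamming bound.


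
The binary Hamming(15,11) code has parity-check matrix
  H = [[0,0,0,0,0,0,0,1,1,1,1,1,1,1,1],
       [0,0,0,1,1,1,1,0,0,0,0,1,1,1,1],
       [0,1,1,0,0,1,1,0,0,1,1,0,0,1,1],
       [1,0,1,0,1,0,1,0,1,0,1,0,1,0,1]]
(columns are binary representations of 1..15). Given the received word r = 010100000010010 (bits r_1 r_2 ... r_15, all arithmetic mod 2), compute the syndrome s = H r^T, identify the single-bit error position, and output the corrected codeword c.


s = (0, 0, 1, 1)^T, error position = 3, corrected codeword c = 011100000010010

Compute s = H r^T mod 2 one row at a time:
  s_1 = 0 + 0 + 0 + 1 + 0 + 0 + 1 + 0 = 2 ≡ 0 (mod 2).
  s_2 = 1 + 0 + 0 + 0 + 0 + 0 + 1 + 0 = 2 ≡ 0 (mod 2).
  s_3 = 1 + 0 + 0 + 0 + 0 + 1 + 1 + 0 = 3 ≡ 1 (mod 2).
  s_4 = 0 + 0 + 0 + 0 + 0 + 1 + 0 + 0 = 1 ≡ 1 (mod 2).
s = (0, 0, 1, 1)^T — this equals column 3 of H (binary 0011), so error is at position 3.
Correct: flip bit 3 of r = 010100000010010 to get c = 011100000010010.


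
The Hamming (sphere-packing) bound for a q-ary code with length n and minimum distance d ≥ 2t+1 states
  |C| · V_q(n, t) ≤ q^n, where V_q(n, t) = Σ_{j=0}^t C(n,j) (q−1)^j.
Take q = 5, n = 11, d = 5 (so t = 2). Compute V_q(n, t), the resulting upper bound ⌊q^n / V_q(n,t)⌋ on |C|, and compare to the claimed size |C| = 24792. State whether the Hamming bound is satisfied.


V_q(n, t) = 925, q^n = 48828125, Hamming bound = 52787, |C| = 24792 ≤ bound (satisfied).

Step 1: Compute V_q(n, t) = Σ_{j=0}^2 C(n, j) (q−1)^j.
  j = 0: C(11,0)·(4)^0 = 1·1 = 1.
  j = 1: C(11,1)·(4)^1 = 11·4 = 44.
  j = 2: C(11,2)·(4)^2 = 55·16 = 880.
  V_q(n, t) = 1 + 44 + 880 = 925.
Step 2: q^n = 5^11 = 48828125.
Step 3: Hamming bound ⌊q^n / V_q(n,t)⌋ = ⌊48828125/925⌋ = 52787.
Step 4: Compare |C| = 24792 to 52787: satisfied.
The claimed |C| lies below the Hamming bound.


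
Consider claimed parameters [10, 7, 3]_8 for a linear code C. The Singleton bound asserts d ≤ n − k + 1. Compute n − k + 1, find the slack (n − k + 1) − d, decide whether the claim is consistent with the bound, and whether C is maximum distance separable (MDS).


Singleton RHS = n − k + 1 = 4, slack = 1, bound satisfied, not MDS.

Singleton bound: d ≤ n − k + 1.
Here n = 10, k = 7, so n − k + 1 = 4.
Given d = 3, check d ≤ 4: YES.
Slack = (n − k + 1) − d = 1.
The code is NOT MDS (slack = 1 > 0).
Description: the claimed parameters are [10, 7, 3]_8; such a code would be non-MDS.


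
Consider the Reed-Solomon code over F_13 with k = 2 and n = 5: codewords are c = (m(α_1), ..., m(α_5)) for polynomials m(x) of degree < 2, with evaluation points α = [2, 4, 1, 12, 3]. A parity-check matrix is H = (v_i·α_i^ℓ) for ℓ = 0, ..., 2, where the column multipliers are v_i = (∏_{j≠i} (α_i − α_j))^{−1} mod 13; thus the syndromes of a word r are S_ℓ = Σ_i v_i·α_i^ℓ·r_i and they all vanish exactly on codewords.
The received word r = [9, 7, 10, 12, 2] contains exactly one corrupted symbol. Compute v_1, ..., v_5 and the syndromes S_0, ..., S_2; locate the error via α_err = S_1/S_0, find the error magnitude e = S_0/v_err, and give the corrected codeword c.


S = (4, 12, 10), error at position 5, error magnitude e = 7, c = [9, 7, 10, 12, 8].

Step 1: column multipliers v_i = (∏_{j≠i}(α_i − α_j))^{−1} mod 13.
  i = 1 (α = 2): (2−4)(2−1)(2−12)(2−3) = (−2)·1·(−10)·(−1) = −20 ≡ 6, so v_1 = 6^{−1} = 11 (mod 13).
  i = 2 (α = 4): (4−2)(4−1)(4−12)(4−3) = 2·3·(−8)·1 = −48 ≡ 4, so v_2 = 4^{−1} = 10 (mod 13).
  i = 3 (α = 1): (1−2)(1−4)(1−12)(1−3) = (−1)·(−3)·(−11)·(−2) = 66 ≡ 1, so v_3 = 1^{−1} = 1 (mod 13).
  i = 4 (α = 12): (12−2)(12−4)(12−1)(12−3) = 10·8·11·9 = 7920 ≡ 3, so v_4 = 3^{−1} = 9 (mod 13).
  i = 5 (α = 3): (3−2)(3−4)(3−1)(3−12) = 1·(−1)·2·(−9) = 18 ≡ 5, so v_5 = 5^{−1} = 8 (mod 13).
  v = [11, 10, 1, 9, 8].
Step 2: syndromes of r = [9, 7, 10, 12, 2] (all sums mod 13).
  S_0 = Σ v_i r_i = 11·9 + 10·7 + 1·10 + 9·12 + 8·2 = 303 ≡ 4.
  S_1 = Σ v_i α_i r_i = 11·2·9 + 10·4·7 + 1·1·10 + 9·12·12 + 8·3·2 = 1832 ≡ 12.
  α_i^2 mod 13 = [4, 3, 1, 1, 9].
  S_2 = Σ v_i α_i^2 r_i = 11·4·9 + 10·3·7 + 1·1·10 + 9·1·12 + 8·9·2 = 868 ≡ 10.
  S = (4, 12, 10) ≠ 0, so r is not a codeword (an error is present).
Step 3: locate the error. For a single error e at position i, S_ℓ = v_i·e·α_i^ℓ, so α_err = S_1/S_0.
  S_0^{−1} = 4^{−1} = 10 (mod 13), so α_err = 12·10 = 120 ≡ 3 = α_5. Error position i = 5.
  Consistency check: S_2/S_1 = 10·12 = 120 ≡ 3 = α_err ✓ (single-error assumption holds).
Step 4: error magnitude e = S_0/v_5 = S_0·∏_{j≠5}(α_5 − α_j) = 4·5 = 20 ≡ 7 (mod 13).
Step 5: correct position 5: c_5 = r_5 − e = 2 − 7 ≡ 8 (mod 13). Hence c = [9, 7, 10, 12, 8].
  Check: interpolating c through the α_i gives m(x) = 11 + 12·x (degree < 2) with m(α_i) = c_i for every i, so c is indeed a codeword.


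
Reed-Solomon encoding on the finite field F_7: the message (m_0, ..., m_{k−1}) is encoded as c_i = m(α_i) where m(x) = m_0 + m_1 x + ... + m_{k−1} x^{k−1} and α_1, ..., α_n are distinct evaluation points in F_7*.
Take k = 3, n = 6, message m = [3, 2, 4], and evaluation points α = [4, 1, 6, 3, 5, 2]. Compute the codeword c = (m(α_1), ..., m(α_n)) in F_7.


c = [5, 2, 5, 3, 1, 2]

Message polynomial: m(x) = 3 + 2·x + 4·x^2 (mod 7).
For each evaluation point α_i, compute m(α_i) mod 7:
  α_1 = 4: Horner steps 4 → 4 → 5, so m(4) = 5.
  α_2 = 1: Horner steps 4 → 6 → 2, so m(1) = 2.
  α_3 = 6: Horner steps 4 → 5 → 5, so m(6) = 5.
  α_4 = 3: Horner steps 4 → 0 → 3, so m(3) = 3.
  α_5 = 5: Horner steps 4 → 1 → 1, so m(5) = 1.
  α_6 = 2: Horner steps 4 → 3 → 2, so m(2) = 2.
Codeword c = [5, 2, 5, 3, 1, 2] ∈ F_7^6.


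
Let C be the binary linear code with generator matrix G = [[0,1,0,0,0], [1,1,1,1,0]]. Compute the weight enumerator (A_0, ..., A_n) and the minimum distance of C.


Weight distribution: A_0 = 1, A_1 = 1, A_3 = 1, A_4 = 1. Minimum distance d = 1.

Enumerate all 2^2 = 4 messages m ∈ F_2^2.
For each, compute codeword c = mG in F_2^5, then tally its weight.
  m = 00 → c = 00000, weight = 0.
  m = 10 → c = 01000, weight = 1.
  m = 01 → c = 11110, weight = 4.
  m = 11 → c = 10110, weight = 3.
Tally weights:
  weight 0: 1 codewords.
  weight 1: 1 codewords.
  weight 3: 1 codewords.
  weight 4: 1 codewords.
Minimum distance d = smallest w > 0 with A_w > 0 = 1.
Sanity: Σ A_w = 4 = 2^2 = 4 ✓.


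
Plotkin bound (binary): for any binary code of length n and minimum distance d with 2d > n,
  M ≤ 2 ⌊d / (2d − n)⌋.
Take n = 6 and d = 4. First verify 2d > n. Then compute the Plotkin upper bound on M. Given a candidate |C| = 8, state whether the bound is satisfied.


Plotkin bound M ≤ 4; given |C| = 8 > bound (violated).

Check applicability: 2d = 8, n = 6.
2d − n = 2 > 0, so Plotkin applies.
Compute d/(2d−n) = 4/2 ≈ 2.0000.
⌊d/(2d−n)⌋ = 2.
Plotkin bound: M ≤ 2·2 = 4.
Given |C| = 8, check: VIOLATED.
This |C| is above the Plotkin bound, so no binary code with n = 6, d = 4 and 8 codewords exists.


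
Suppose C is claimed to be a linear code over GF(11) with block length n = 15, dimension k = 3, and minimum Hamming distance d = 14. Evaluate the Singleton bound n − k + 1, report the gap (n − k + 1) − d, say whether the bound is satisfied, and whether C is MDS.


Singleton RHS = n − k + 1 = 13, slack = -1, bound violated (no such code; not MDS).

Singleton bound: d ≤ n − k + 1.
Here n = 15, k = 3, so n − k + 1 = 13.
Given d = 14, check d ≤ 13: NO.
Slack = (n − k + 1) − d = -1.
The slack is negative: d = 14 exceeds n − k + 1 = 13 by 1, so the Singleton bound is violated and no linear [15, 3, 14]_11 code can exist. In particular it is not MDS (MDS requires d = n − k + 1 exactly).
Description: the claimed parameters are [15, 3, 14]_11; such a code would be impossible (violates the Singleton bound).


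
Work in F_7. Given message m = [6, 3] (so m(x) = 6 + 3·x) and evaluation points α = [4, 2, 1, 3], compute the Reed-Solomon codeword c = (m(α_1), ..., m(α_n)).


c = [4, 5, 2, 1]

Message polynomial: m(x) = 6 + 3·x (mod 7).
For each evaluation point α_i, compute m(α_i) mod 7:
  α_1 = 4: Horner steps 3 → 4, so m(4) = 4.
  α_2 = 2: Horner steps 3 → 5, so m(2) = 5.
  α_3 = 1: Horner steps 3 → 2, so m(1) = 2.
  α_4 = 3: Horner steps 3 → 1, so m(3) = 1.
Codeword c = [4, 5, 2, 1] ∈ F_7^4.


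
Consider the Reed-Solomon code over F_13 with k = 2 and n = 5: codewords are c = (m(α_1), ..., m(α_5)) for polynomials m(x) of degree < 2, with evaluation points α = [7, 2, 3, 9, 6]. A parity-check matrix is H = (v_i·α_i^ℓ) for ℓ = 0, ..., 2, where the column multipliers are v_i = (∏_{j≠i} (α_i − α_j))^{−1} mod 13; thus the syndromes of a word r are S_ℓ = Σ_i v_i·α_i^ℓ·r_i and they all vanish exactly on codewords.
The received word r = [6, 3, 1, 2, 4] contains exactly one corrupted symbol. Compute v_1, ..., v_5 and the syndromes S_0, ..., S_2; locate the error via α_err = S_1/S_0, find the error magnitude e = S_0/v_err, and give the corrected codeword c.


S = (10, 8, 9), error at position 5, error magnitude e = 9, c = [6, 3, 1, 2, 8].

Step 1: column multipliers v_i = (∏_{j≠i}(α_i − α_j))^{−1} mod 13.
  i = 1 (α = 7): (7−2)(7−3)(7−9)(7−6) = 5·4·(−2)·1 = −40 ≡ 12, so v_1 = 12^{−1} = 12 (mod 13).
  i = 2 (α = 2): (2−7)(2−3)(2−9)(2−6) = (−5)·(−1)·(−7)·(−4) = 140 ≡ 10, so v_2 = 10^{−1} = 4 (mod 13).
  i = 3 (α = 3): (3−7)(3−2)(3−9)(3−6) = (−4)·1·(−6)·(−3) = −72 ≡ 6, so v_3 = 6^{−1} = 11 (mod 13).
  i = 4 (α = 9): (9−7)(9−2)(9−3)(9−6) = 2·7·6·3 = 252 ≡ 5, so v_4 = 5^{−1} = 8 (mod 13).
  i = 5 (α = 6): (6−7)(6−2)(6−3)(6−9) = (−1)·4·3·(−3) = 36 ≡ 10, so v_5 = 10^{−1} = 4 (mod 13).
  v = [12, 4, 11, 8, 4].
Step 2: syndromes of r = [6, 3, 1, 2, 4] (all sums mod 13).
  S_0 = Σ v_i r_i = 12·6 + 4·3 + 11·1 + 8·2 + 4·4 = 127 ≡ 10.
  S_1 = Σ v_i α_i r_i = 12·7·6 + 4·2·3 + 11·3·1 + 8·9·2 + 4·6·4 = 801 ≡ 8.
  α_i^2 mod 13 = [10, 4, 9, 3, 10].
  S_2 = Σ v_i α_i^2 r_i = 12·10·6 + 4·4·3 + 11·9·1 + 8·3·2 + 4·10·4 = 1075 ≡ 9.
  S = (10, 8, 9) ≠ 0, so r is not a codeword (an error is present).
Step 3: locate the error. For a single error e at position i, S_ℓ = v_i·e·α_i^ℓ, so α_err = S_1/S_0.
  S_0^{−1} = 10^{−1} = 4 (mod 13), so α_err = 8·4 = 32 ≡ 6 = α_5. Error position i = 5.
  Consistency check: S_2/S_1 = 9·5 = 45 ≡ 6 = α_err ✓ (single-error assumption holds).
Step 4: error magnitude e = S_0/v_5 = S_0·∏_{j≠5}(α_5 − α_j) = 10·10 = 100 ≡ 9 (mod 13).
Step 5: correct position 5: c_5 = r_5 − e = 4 − 9 ≡ 8 (mod 13). Hence c = [6, 3, 1, 2, 8].
  Check: interpolating c through the α_i gives m(x) = 7 + 11·x (degree < 2) with m(α_i) = c_i for every i, so c is indeed a codeword.


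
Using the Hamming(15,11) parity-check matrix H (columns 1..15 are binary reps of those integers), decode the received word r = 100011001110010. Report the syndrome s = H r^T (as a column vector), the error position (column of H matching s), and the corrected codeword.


s = (0, 1, 0, 0)^T, error position = 4, corrected codeword c = 100111001110010

Compute s = H r^T mod 2 one row at a time:
  s_1 = 0 + 1 + 1 + 1 + 0 + 0 + 1 + 0 = 4 ≡ 0 (mod 2).
  s_2 = 0 + 1 + 1 + 0 + 0 + 0 + 1 + 0 = 3 ≡ 1 (mod 2).
  s_3 = 0 + 0 + 1 + 0 + 1 + 1 + 1 + 0 = 4 ≡ 0 (mod 2).
  s_4 = 1 + 0 + 1 + 0 + 1 + 1 + 0 + 0 = 4 ≡ 0 (mod 2).
s = (0, 1, 0, 0)^T — this equals column 4 of H (binary 0100), so error is at position 4.
Correct: flip bit 4 of r = 100011001110010 to get c = 100111001110010.


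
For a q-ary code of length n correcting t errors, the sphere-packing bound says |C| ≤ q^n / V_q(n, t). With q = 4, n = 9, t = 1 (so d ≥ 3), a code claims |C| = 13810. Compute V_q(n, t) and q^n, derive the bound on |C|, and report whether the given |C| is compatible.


V_q(n, t) = 28, q^n = 262144, Hamming bound = 9362, |C| = 13810 > bound (violated).

Step 1: Compute V_q(n, t) = Σ_{j=0}^1 C(n, j) (q−1)^j.
  j = 0: C(9,0)·(3)^0 = 1·1 = 1.
  j = 1: C(9,1)·(3)^1 = 9·3 = 27.
  V_q(n, t) = 1 + 27 = 28.
Step 2: q^n = 4^9 = 262144.
Step 3: Hamming bound ⌊q^n / V_q(n,t)⌋ = ⌊262144/28⌋ = 9362.
Step 4: Compare |C| = 13810 to 9362: violated.
The claimed |C| lies above the Hamming bound, so no 4-ary code of length 9 with d ≥ 3 can have 13810 codewords.


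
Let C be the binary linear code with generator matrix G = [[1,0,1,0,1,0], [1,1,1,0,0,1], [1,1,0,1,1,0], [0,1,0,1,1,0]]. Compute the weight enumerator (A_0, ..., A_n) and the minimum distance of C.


Weight distribution: A_0 = 1, A_1 = 1, A_2 = 2, A_3 = 6, A_4 = 5, A_5 = 1. Minimum distance d = 1.

Enumerate all 2^4 = 16 messages m ∈ F_2^4.
For each, compute codeword c = mG in F_2^6, then tally its weight.
  m = 0000 → c = 000000, weight = 0.
  m = 1000 → c = 101010, weight = 3.
  m = 0100 → c = 111001, weight = 4.
  m = 1100 → c = 010011, weight = 3.
  m = 0010 → c = 110110, weight = 4.
  m = 1010 → c = 011100, weight = 3.
  m = 0110 → c = 001111, weight = 4.
  m = 1110 → c = 100101, weight = 3.
  m = 0001 → c = 010110, weight = 3.
  m = 1001 → c = 111100, weight = 4.
  m = 0101 → c = 101111, weight = 5.
  m = 1101 → c = 000101, weight = 2.
  m = 0011 → c = 100000, weight = 1.
  m = 1011 → c = 001010, weight = 2.
  m = 0111 → c = 011001, weight = 3.
  m = 1111 → c = 110011, weight = 4.
Tally weights:
  weight 0: 1 codewords.
  weight 1: 1 codewords.
  weight 2: 2 codewords.
  weight 3: 6 codewords.
  weight 4: 5 codewords.
  weight 5: 1 codewords.
Minimum distance d = smallest w > 0 with A_w > 0 = 1.
Sanity: Σ A_w = 16 = 2^4 = 16 ✓.


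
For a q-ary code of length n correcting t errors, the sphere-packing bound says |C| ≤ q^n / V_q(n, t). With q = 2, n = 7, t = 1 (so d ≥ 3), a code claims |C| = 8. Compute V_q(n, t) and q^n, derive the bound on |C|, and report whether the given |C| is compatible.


V_q(n, t) = 8, q^n = 128, Hamming bound = 16, |C| = 8 ≤ bound (satisfied).

Step 1: Compute V_q(n, t) = Σ_{j=0}^1 C(n, j) (q−1)^j.
  j = 0: C(7,0)·(1)^0 = 1·1 = 1.
  j = 1: C(7,1)·(1)^1 = 7·1 = 7.
  V_q(n, t) = 1 + 7 = 8.
Step 2: q^n = 2^7 = 128.
Step 3: Hamming bound ⌊q^n / V_q(n,t)⌋ = ⌊128/8⌋ = 16.
Step 4: Compare |C| = 8 to 16: satisfied.
The claimed |C| lies below the Hamming bound.


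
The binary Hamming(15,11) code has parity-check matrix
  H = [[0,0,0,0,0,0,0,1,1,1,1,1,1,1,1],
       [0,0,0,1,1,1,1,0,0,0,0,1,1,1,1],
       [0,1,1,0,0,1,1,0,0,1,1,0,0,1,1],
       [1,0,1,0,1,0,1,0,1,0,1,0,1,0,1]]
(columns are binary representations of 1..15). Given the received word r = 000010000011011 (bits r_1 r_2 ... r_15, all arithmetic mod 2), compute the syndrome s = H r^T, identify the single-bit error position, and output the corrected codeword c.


s = (0, 0, 1, 1)^T, error position = 3, corrected codeword c = 001010000011011

Compute s = H r^T mod 2 one row at a time:
  s_1 = 0 + 0 + 0 + 1 + 1 + 0 + 1 + 1 = 4 ≡ 0 (mod 2).
  s_2 = 0 + 1 + 0 + 0 + 1 + 0 + 1 + 1 = 4 ≡ 0 (mod 2).
  s_3 = 0 + 0 + 0 + 0 + 0 + 1 + 1 + 1 = 3 ≡ 1 (mod 2).
  s_4 = 0 + 0 + 1 + 0 + 0 + 1 + 0 + 1 = 3 ≡ 1 (mod 2).
s = (0, 0, 1, 1)^T — this equals column 3 of H (binary 0011), so error is at position 3.
Correct: flip bit 3 of r = 000010000011011 to get c = 001010000011011.


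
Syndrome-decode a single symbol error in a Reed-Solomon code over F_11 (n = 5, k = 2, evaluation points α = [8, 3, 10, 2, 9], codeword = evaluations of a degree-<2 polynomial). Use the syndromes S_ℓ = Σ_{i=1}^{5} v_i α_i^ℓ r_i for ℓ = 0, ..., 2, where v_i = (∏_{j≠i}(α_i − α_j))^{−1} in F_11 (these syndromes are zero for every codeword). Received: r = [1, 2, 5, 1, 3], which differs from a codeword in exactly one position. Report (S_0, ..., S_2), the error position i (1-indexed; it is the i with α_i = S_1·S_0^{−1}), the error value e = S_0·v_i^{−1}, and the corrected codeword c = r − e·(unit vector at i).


S = (2, 4, 8), error at position 4, error magnitude e = 1, c = [1, 2, 5, 0, 3].

Step 1: column multipliers v_i = (∏_{j≠i}(α_i − α_j))^{−1} mod 11.
  i = 1 (α = 8): (8−3)(8−10)(8−2)(8−9) = 5·(−2)·6·(−1) = 60 ≡ 5, so v_1 = 5^{−1} = 9 (mod 11).
  i = 2 (α = 3): (3−8)(3−10)(3−2)(3−9) = (−5)·(−7)·1·(−6) = −210 ≡ 10, so v_2 = 10^{−1} = 10 (mod 11).
  i = 3 (α = 10): (10−8)(10−3)(10−2)(10−9) = 2·7·8·1 = 112 ≡ 2, so v_3 = 2^{−1} = 6 (mod 11).
  i = 4 (α = 2): (2−8)(2−3)(2−10)(2−9) = (−6)·(−1)·(−8)·(−7) = 336 ≡ 6, so v_4 = 6^{−1} = 2 (mod 11).
  i = 5 (α = 9): (9−8)(9−3)(9−10)(9−2) = 1·6·(−1)·7 = −42 ≡ 2, so v_5 = 2^{−1} = 6 (mod 11).
  v = [9, 10, 6, 2, 6].
Step 2: syndromes of r = [1, 2, 5, 1, 3] (all sums mod 11).
  S_0 = Σ v_i r_i = 9·1 + 10·2 + 6·5 + 2·1 + 6·3 = 79 ≡ 2.
  S_1 = Σ v_i α_i r_i = 9·8·1 + 10·3·2 + 6·10·5 + 2·2·1 + 6·9·3 = 598 ≡ 4.
  α_i^2 mod 11 = [9, 9, 1, 4, 4].
  S_2 = Σ v_i α_i^2 r_i = 9·9·1 + 10·9·2 + 6·1·5 + 2·4·1 + 6·4·3 = 371 ≡ 8.
  S = (2, 4, 8) ≠ 0, so r is not a codeword (an error is present).
Step 3: locate the error. For a single error e at position i, S_ℓ = v_i·e·α_i^ℓ, so α_err = S_1/S_0.
  S_0^{−1} = 2^{−1} = 6 (mod 11), so α_err = 4·6 = 24 ≡ 2 = α_4. Error position i = 4.
  Consistency check: S_2/S_1 = 8·3 = 24 ≡ 2 = α_err ✓ (single-error assumption holds).
Step 4: error magnitude e = S_0/v_4 = S_0·∏_{j≠4}(α_4 − α_j) = 2·6 = 12 ≡ 1 (mod 11).
Step 5: correct position 4: c_4 = r_4 − e = 1 − 1 ≡ 0 (mod 11). Hence c = [1, 2, 5, 0, 3].
  Check: interpolating c through the α_i gives m(x) = 7 + 2·x (degree < 2) with m(α_i) = c_i for every i, so c is indeed a codeword.


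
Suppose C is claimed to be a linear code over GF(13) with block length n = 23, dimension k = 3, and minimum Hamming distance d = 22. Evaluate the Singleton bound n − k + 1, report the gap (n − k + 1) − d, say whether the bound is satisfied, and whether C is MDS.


Singleton RHS = n − k + 1 = 21, slack = -1, bound violated (no such code; not MDS).

Singleton bound: d ≤ n − k + 1.
Here n = 23, k = 3, so n − k + 1 = 21.
Given d = 22, check d ≤ 21: NO.
Slack = (n − k + 1) − d = -1.
The slack is negative: d = 22 exceeds n − k + 1 = 21 by 1, so the Singleton bound is violated and no linear [23, 3, 22]_13 code can exist. In particular it is not MDS (MDS requires d = n − k + 1 exactly).
Description: the claimed parameters are [23, 3, 22]_13; such a code would be impossible (violates the Singleton bound).


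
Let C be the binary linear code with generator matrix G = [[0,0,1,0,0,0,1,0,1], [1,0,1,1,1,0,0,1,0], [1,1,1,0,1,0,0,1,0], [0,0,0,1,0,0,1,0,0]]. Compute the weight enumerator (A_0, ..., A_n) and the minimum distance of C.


Weight distribution: A_0 = 1, A_2 = 3, A_3 = 3, A_4 = 1, A_5 = 4, A_6 = 3, A_7 = 1. Minimum distance d = 2.

Enumerate all 2^4 = 16 messages m ∈ F_2^4.
For each, compute codeword c = mG in F_2^9, then tally its weight.
  m = 0000 → c = 000000000, weight = 0.
  m = 1000 → c = 001000101, weight = 3.
  m = 0100 → c = 101110010, weight = 5.
  m = 1100 → c = 100110111, weight = 6.
  m = 0010 → c = 111010010, weight = 5.
  m = 1010 → c = 110010111, weight = 6.
  m = 0110 → c = 010100000, weight = 2.
  m = 1110 → c = 011100101, weight = 5.
  m = 0001 → c = 000100100, weight = 2.
  m = 1001 → c = 001100001, weight = 3.
  m = 0101 → c = 101010110, weight = 5.
  m = 1101 → c = 100010011, weight = 4.
  m = 0011 → c = 111110110, weight = 7.
  m = 1011 → c = 110110011, weight = 6.
  m = 0111 → c = 010000100, weight = 2.
  m = 1111 → c = 011000001, weight = 3.
Tally weights:
  weight 0: 1 codewords.
  weight 2: 3 codewords.
  weight 3: 3 codewords.
  weight 4: 1 codewords.
  weight 5: 4 codewords.
  weight 6: 3 codewords.
  weight 7: 1 codewords.
Minimum distance d = smallest w > 0 with A_w > 0 = 2.
Sanity: Σ A_w = 16 = 2^4 = 16 ✓.


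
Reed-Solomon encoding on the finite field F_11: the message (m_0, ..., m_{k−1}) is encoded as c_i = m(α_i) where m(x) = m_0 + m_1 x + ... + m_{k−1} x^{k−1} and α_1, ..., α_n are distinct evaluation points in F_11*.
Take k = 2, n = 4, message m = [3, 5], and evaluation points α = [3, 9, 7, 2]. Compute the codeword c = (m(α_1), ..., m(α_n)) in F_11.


c = [7, 4, 5, 2]

Message polynomial: m(x) = 3 + 5·x (mod 11).
For each evaluation point α_i, compute m(α_i) mod 11:
  α_1 = 3: Horner steps 5 → 7, so m(3) = 7.
  α_2 = 9: Horner steps 5 → 4, so m(9) = 4.
  α_3 = 7: Horner steps 5 → 5, so m(7) = 5.
  α_4 = 2: Horner steps 5 → 2, so m(2) = 2.
Codeword c = [7, 4, 5, 2] ∈ F_11^4.


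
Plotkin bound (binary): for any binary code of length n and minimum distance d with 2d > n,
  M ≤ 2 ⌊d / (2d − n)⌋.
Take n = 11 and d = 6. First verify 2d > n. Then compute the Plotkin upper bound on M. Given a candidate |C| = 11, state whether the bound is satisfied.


Plotkin bound M ≤ 12; given |C| = 11 ≤ bound (satisfied).

Check applicability: 2d = 12, n = 11.
2d − n = 1 > 0, so Plotkin applies.
Compute d/(2d−n) = 6/1 ≈ 6.0000.
⌊d/(2d−n)⌋ = 6.
Plotkin bound: M ≤ 2·6 = 12.
Given |C| = 11, check: satisfied.
This |C| is below the Plotkin bound.


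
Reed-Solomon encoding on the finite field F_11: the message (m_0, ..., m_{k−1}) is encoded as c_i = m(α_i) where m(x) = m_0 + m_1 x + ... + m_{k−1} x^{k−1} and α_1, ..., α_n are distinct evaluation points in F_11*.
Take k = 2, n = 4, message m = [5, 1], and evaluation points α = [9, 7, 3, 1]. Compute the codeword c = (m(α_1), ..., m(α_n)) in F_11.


c = [3, 1, 8, 6]

Message polynomial: m(x) = 5 + 1·x (mod 11).
For each evaluation point α_i, compute m(α_i) mod 11:
  α_1 = 9: Horner steps 1 → 3, so m(9) = 3.
  α_2 = 7: Horner steps 1 → 1, so m(7) = 1.
  α_3 = 3: Horner steps 1 → 8, so m(3) = 8.
  α_4 = 1: Horner steps 1 → 6, so m(1) = 6.
Codeword c = [3, 1, 8, 6] ∈ F_11^4.


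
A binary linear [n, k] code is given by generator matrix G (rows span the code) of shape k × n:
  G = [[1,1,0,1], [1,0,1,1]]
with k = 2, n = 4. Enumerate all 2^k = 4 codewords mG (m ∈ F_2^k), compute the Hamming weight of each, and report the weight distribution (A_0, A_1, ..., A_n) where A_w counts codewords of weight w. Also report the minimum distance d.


Weight distribution: A_0 = 1, A_2 = 1, A_3 = 2. Minimum distance d = 2.

Enumerate all 2^2 = 4 messages m ∈ F_2^2.
For each, compute codeword c = mG in F_2^4, then tally its weight.
  m = 00 → c = 0000, weight = 0.
  m = 10 → c = 1101, weight = 3.
  m = 01 → c = 1011, weight = 3.
  m = 11 → c = 0110, weight = 2.
Tally weights:
  weight 0: 1 codewords.
  weight 2: 1 codewords.
  weight 3: 2 codewords.
Minimum distance d = smallest w > 0 with A_w > 0 = 2.
Sanity: Σ A_w = 4 = 2^2 = 4 ✓.


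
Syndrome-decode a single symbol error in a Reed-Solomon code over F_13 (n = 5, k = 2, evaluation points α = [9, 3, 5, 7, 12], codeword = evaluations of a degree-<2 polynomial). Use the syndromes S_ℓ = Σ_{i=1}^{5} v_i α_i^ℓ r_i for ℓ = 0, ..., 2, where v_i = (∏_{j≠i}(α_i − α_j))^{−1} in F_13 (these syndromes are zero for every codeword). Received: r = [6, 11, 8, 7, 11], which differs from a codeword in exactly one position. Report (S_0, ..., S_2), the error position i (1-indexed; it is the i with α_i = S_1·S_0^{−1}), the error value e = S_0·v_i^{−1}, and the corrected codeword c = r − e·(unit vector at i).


S = (5, 2, 6), error at position 2, error magnitude e = 2, c = [6, 9, 8, 7, 11].

Step 1: column multipliers v_i = (∏_{j≠i}(α_i − α_j))^{−1} mod 13.
  i = 1 (α = 9): (9−3)(9−5)(9−7)(9−12) = 6·4·2·(−3) = −144 ≡ 12, so v_1 = 12^{−1} = 12 (mod 13).
  i = 2 (α = 3): (3−9)(3−5)(3−7)(3−12) = (−6)·(−2)·(−4)·(−9) = 432 ≡ 3, so v_2 = 3^{−1} = 9 (mod 13).
  i = 3 (α = 5): (5−9)(5−3)(5−7)(5−12) = (−4)·2·(−2)·(−7) = −112 ≡ 5, so v_3 = 5^{−1} = 8 (mod 13).
  i = 4 (α = 7): (7−9)(7−3)(7−5)(7−12) = (−2)·4·2·(−5) = 80 ≡ 2, so v_4 = 2^{−1} = 7 (mod 13).
  i = 5 (α = 12): (12−9)(12−3)(12−5)(12−7) = 3·9·7·5 = 945 ≡ 9, so v_5 = 9^{−1} = 3 (mod 13).
  v = [12, 9, 8, 7, 3].
Step 2: syndromes of r = [6, 11, 8, 7, 11] (all sums mod 13).
  S_0 = Σ v_i r_i = 12·6 + 9·11 + 8·8 + 7·7 + 3·11 = 317 ≡ 5.
  S_1 = Σ v_i α_i r_i = 12·9·6 + 9·3·11 + 8·5·8 + 7·7·7 + 3·12·11 = 2004 ≡ 2.
  α_i^2 mod 13 = [3, 9, 12, 10, 1].
  S_2 = Σ v_i α_i^2 r_i = 12·3·6 + 9·9·11 + 8·12·8 + 7·10·7 + 3·1·11 = 2398 ≡ 6.
  S = (5, 2, 6) ≠ 0, so r is not a codeword (an error is present).
Step 3: locate the error. For a single error e at position i, S_ℓ = v_i·e·α_i^ℓ, so α_err = S_1/S_0.
  S_0^{−1} = 5^{−1} = 8 (mod 13), so α_err = 2·8 = 16 ≡ 3 = α_2. Error position i = 2.
  Consistency check: S_2/S_1 = 6·7 = 42 ≡ 3 = α_err ✓ (single-error assumption holds).
Step 4: error magnitude e = S_0/v_2 = S_0·∏_{j≠2}(α_2 − α_j) = 5·3 = 15 ≡ 2 (mod 13).
Step 5: correct position 2: c_2 = r_2 − e = 11 − 2 ≡ 9 (mod 13). Hence c = [6, 9, 8, 7, 11].
  Check: interpolating c through the α_i gives m(x) = 4 + 6·x (degree < 2) with m(α_i) = c_i for every i, so c is indeed a codeword.


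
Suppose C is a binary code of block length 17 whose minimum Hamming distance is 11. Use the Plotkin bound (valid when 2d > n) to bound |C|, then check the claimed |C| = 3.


Plotkin bound M ≤ 4; given |C| = 3 ≤ bound (satisfied).

Check applicability: 2d = 22, n = 17.
2d − n = 5 > 0, so Plotkin applies.
Compute d/(2d−n) = 11/5 ≈ 2.2000.
⌊d/(2d−n)⌋ = 2.
Plotkin bound: M ≤ 2·2 = 4.
Given |C| = 3, check: satisfied.
This |C| is below the Plotkin bound.


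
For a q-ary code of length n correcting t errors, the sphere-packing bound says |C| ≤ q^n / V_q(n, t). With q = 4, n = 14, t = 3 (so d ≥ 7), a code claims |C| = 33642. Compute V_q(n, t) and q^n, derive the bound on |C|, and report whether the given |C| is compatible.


V_q(n, t) = 10690, q^n = 268435456, Hamming bound = 25110, |C| = 33642 > bound (violated).

Step 1: Compute V_q(n, t) = Σ_{j=0}^3 C(n, j) (q−1)^j.
  j = 0: C(14,0)·(3)^0 = 1·1 = 1.
  j = 1: C(14,1)·(3)^1 = 14·3 = 42.
  j = 2: C(14,2)·(3)^2 = 91·9 = 819.
  j = 3: C(14,3)·(3)^3 = 364·27 = 9828.
  V_q(n, t) = 1 + 42 + 819 + 9828 = 10690.
Step 2: q^n = 4^14 = 268435456.
Step 3: Hamming bound ⌊q^n / V_q(n,t)⌋ = ⌊268435456/10690⌋ = 25110.
Step 4: Compare |C| = 33642 to 25110: violated.
The claimed |C| lies above the Hamming bound, so no 4-ary code of length 14 with d ≥ 7 can have 33642 codewords.


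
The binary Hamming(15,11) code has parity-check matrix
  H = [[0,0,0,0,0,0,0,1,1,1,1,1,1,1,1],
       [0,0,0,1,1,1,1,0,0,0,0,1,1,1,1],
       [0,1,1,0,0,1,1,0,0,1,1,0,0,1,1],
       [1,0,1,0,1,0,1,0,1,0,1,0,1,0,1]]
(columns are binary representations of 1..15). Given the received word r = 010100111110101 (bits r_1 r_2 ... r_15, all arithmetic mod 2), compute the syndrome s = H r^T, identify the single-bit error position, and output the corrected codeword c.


s = (0, 0, 1, 1)^T, error position = 3, corrected codeword c = 011100111110101

Compute s = H r^T mod 2 one row at a time:
  s_1 = 1 + 1 + 1 + 1 + 0 + 1 + 0 + 1 = 6 ≡ 0 (mod 2).
  s_2 = 1 + 0 + 0 + 1 + 0 + 1 + 0 + 1 = 4 ≡ 0 (mod 2).
  s_3 = 1 + 0 + 0 + 1 + 1 + 1 + 0 + 1 = 5 ≡ 1 (mod 2).
  s_4 = 0 + 0 + 0 + 1 + 1 + 1 + 1 + 1 = 5 ≡ 1 (mod 2).
s = (0, 0, 1, 1)^T — this equals column 3 of H (binary 0011), so error is at position 3.
Correct: flip bit 3 of r = 010100111110101 to get c = 011100111110101.


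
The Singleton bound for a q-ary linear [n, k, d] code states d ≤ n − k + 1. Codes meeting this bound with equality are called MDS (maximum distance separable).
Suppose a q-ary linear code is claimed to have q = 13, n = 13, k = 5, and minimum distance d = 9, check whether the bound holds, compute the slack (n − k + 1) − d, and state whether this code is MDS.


Singleton RHS = n − k + 1 = 9, slack = 0, bound satisfied, MDS.

Singleton bound: d ≤ n − k + 1.
Here n = 13, k = 5, so n − k + 1 = 9.
Given d = 9, check d ≤ 9: YES.
Slack = (n − k + 1) − d = 0.
The code is MDS (slack = 0).
Description: the claimed parameters are [13, 5, 9]_13; such a code would be MDS (meets Singleton bound).


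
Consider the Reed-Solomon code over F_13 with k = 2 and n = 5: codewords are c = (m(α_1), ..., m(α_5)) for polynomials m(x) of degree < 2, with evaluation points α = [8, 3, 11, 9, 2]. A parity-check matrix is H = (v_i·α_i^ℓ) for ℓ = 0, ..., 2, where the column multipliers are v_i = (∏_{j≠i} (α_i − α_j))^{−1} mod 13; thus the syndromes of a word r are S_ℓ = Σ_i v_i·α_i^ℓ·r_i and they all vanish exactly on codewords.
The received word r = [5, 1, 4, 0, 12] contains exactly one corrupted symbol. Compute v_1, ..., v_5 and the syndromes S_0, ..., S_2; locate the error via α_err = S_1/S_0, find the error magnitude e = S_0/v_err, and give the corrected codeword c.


S = (6, 9, 7), error at position 1, error magnitude e = 7, c = [11, 1, 4, 0, 12].

Step 1: column multipliers v_i = (∏_{j≠i}(α_i − α_j))^{−1} mod 13.
  i = 1 (α = 8): (8−3)(8−11)(8−9)(8−2) = 5·(−3)·(−1)·6 = 90 ≡ 12, so v_1 = 12^{−1} = 12 (mod 13).
  i = 2 (α = 3): (3−8)(3−11)(3−9)(3−2) = (−5)·(−8)·(−6)·1 = −240 ≡ 7, so v_2 = 7^{−1} = 2 (mod 13).
  i = 3 (α = 11): (11−8)(11−3)(11−9)(11−2) = 3·8·2·9 = 432 ≡ 3, so v_3 = 3^{−1} = 9 (mod 13).
  i = 4 (α = 9): (9−8)(9−3)(9−11)(9−2) = 1·6·(−2)·7 = −84 ≡ 7, so v_4 = 7^{−1} = 2 (mod 13).
  i = 5 (α = 2): (2−8)(2−3)(2−11)(2−9) = (−6)·(−1)·(−9)·(−7) = 378 ≡ 1, so v_5 = 1^{−1} = 1 (mod 13).
  v = [12, 2, 9, 2, 1].
Step 2: syndromes of r = [5, 1, 4, 0, 12] (all sums mod 13).
  S_0 = Σ v_i r_i = 12·5 + 2·1 + 9·4 + 2·0 + 1·12 = 110 ≡ 6.
  S_1 = Σ v_i α_i r_i = 12·8·5 + 2·3·1 + 9·11·4 + 2·9·0 + 1·2·12 = 906 ≡ 9.
  α_i^2 mod 13 = [12, 9, 4, 3, 4].
  S_2 = Σ v_i α_i^2 r_i = 12·12·5 + 2·9·1 + 9·4·4 + 2·3·0 + 1·4·12 = 930 ≡ 7.
  S = (6, 9, 7) ≠ 0, so r is not a codeword (an error is present).
Step 3: locate the error. For a single error e at position i, S_ℓ = v_i·e·α_i^ℓ, so α_err = S_1/S_0.
  S_0^{−1} = 6^{−1} = 11 (mod 13), so α_err = 9·11 = 99 ≡ 8 = α_1. Error position i = 1.
  Consistency check: S_2/S_1 = 7·3 = 21 ≡ 8 = α_err ✓ (single-error assumption holds).
Step 4: error magnitude e = S_0/v_1 = S_0·∏_{j≠1}(α_1 − α_j) = 6·12 = 72 ≡ 7 (mod 13).
Step 5: correct position 1: c_1 = r_1 − e = 5 − 7 ≡ 11 (mod 13). Hence c = [11, 1, 4, 0, 12].
  Check: interpolating c through the α_i gives m(x) = 8 + 2·x (degree < 2) with m(α_i) = c_i for every i, so c is indeed a codeword.


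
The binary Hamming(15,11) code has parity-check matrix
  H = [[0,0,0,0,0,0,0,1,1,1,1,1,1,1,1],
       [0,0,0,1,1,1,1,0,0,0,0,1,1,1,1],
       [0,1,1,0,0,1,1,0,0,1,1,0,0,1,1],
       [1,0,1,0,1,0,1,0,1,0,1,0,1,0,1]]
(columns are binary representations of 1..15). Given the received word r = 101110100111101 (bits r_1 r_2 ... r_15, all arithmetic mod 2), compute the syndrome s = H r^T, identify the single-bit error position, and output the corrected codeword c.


s = (1, 0, 1, 1)^T, error position = 11, corrected codeword c = 101110100101101

Compute s = H r^T mod 2 one row at a time:
  s_1 = 0 + 0 + 1 + 1 + 1 + 1 + 0 + 1 = 5 ≡ 1 (mod 2).
  s_2 = 1 + 1 + 0 + 1 + 1 + 1 + 0 + 1 = 6 ≡ 0 (mod 2).
  s_3 = 0 + 1 + 0 + 1 + 1 + 1 + 0 + 1 = 5 ≡ 1 (mod 2).
  s_4 = 1 + 1 + 1 + 1 + 0 + 1 + 1 + 1 = 7 ≡ 1 (mod 2).
s = (1, 0, 1, 1)^T — this equals column 11 of H (binary 1011), so error is at position 11.
Correct: flip bit 11 of r = 101110100111101 to get c = 101110100101101.


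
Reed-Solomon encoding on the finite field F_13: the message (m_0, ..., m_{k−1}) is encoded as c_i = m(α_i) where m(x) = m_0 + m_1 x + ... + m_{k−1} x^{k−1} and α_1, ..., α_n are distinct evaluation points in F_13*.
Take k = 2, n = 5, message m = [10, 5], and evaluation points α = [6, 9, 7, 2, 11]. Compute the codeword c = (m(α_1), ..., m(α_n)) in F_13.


c = [1, 3, 6, 7, 0]

Message polynomial: m(x) = 10 + 5·x (mod 13).
For each evaluation point α_i, compute m(α_i) mod 13:
  α_1 = 6: Horner steps 5 → 1, so m(6) = 1.
  α_2 = 9: Horner steps 5 → 3, so m(9) = 3.
  α_3 = 7: Horner steps 5 → 6, so m(7) = 6.
  α_4 = 2: Horner steps 5 → 7, so m(2) = 7.
  α_5 = 11: Horner steps 5 → 0, so m(11) = 0.
Codeword c = [1, 3, 6, 7, 0] ∈ F_13^5.


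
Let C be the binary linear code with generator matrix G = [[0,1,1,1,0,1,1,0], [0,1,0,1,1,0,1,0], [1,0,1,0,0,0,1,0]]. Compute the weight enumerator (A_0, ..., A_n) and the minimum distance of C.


Weight distribution: A_0 = 1, A_3 = 2, A_4 = 3, A_5 = 2. Minimum distance d = 3.

Enumerate all 2^3 = 8 messages m ∈ F_2^3.
For each, compute codeword c = mG in F_2^8, then tally its weight.
  m = 000 → c = 00000000, weight = 0.
  m = 100 → c = 01110110, weight = 5.
  m = 010 → c = 01011010, weight = 4.
  m = 110 → c = 00101100, weight = 3.
  m = 001 → c = 10100010, weight = 3.
  m = 101 → c = 11010100, weight = 4.
  m = 011 → c = 11111000, weight = 5.
  m = 111 → c = 10001110, weight = 4.
Tally weights:
  weight 0: 1 codewords.
  weight 3: 2 codewords.
  weight 4: 3 codewords.
  weight 5: 2 codewords.
Minimum distance d = smallest w > 0 with A_w > 0 = 3.
Sanity: Σ A_w = 8 = 2^3 = 8 ✓.


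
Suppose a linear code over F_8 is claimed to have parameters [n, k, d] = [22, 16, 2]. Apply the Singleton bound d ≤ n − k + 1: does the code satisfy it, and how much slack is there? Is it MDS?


Singleton RHS = n − k + 1 = 7, slack = 5, bound satisfied, not MDS.

Singleton bound: d ≤ n − k + 1.
Here n = 22, k = 16, so n − k + 1 = 7.
Given d = 2, check d ≤ 7: YES.
Slack = (n − k + 1) − d = 5.
The code is NOT MDS (slack = 5 > 0).
Description: the claimed parameters are [22, 16, 2]_8; such a code would be non-MDS.
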